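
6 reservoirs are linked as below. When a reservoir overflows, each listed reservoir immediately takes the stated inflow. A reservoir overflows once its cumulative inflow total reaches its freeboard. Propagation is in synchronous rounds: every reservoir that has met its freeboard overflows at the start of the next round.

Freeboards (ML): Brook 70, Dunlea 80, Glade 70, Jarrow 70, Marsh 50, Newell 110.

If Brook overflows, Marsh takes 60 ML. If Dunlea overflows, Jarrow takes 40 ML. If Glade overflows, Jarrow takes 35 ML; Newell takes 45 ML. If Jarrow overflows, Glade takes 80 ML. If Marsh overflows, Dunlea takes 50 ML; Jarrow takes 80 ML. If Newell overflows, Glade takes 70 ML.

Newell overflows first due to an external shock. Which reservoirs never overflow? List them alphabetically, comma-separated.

Round 1 — Newell overflows (initial).
  Glade: +70 → 70 ≥ 70
Round 2 — Glade overflows.
  Jarrow: +35 → 35 < 70
No further overflows.

Brook, Dunlea, Jarrow, Marsh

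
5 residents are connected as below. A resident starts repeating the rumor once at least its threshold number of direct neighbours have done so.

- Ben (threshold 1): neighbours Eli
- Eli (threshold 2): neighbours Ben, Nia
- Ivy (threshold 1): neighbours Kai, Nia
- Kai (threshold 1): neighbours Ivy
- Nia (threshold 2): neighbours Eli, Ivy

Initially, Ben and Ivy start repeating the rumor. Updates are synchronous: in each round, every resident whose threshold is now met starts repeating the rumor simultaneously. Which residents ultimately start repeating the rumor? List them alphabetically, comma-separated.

Ben, Ivy, Kai

Round 1 — Ben, Ivy start repeating the rumor (initial).
Round 2 — checking thresholds:
  Eli: 1 of 2 neighbours < 2, holds.
  Kai: 1 of 1 neighbours ≥ 1, starts repeating the rumor.
  Nia: 1 of 2 neighbours < 2, holds.
Round 3 — no new spreads; cascade stops.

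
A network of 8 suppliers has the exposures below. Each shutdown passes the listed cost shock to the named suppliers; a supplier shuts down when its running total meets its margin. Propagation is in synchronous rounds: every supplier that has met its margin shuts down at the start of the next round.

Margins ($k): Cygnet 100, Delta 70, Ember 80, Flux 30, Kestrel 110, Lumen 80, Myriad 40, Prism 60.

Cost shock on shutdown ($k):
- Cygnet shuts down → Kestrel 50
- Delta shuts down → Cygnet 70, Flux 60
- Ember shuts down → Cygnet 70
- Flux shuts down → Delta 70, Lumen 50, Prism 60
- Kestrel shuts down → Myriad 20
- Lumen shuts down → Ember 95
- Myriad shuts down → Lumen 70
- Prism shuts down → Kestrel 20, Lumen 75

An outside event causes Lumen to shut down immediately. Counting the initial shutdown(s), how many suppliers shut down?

Round 1 — Lumen shuts down (initial).
  Ember: +95 → 95 ≥ 80
Round 2 — Ember shuts down.
  Cygnet: +70 → 70 < 100
No further shutdowns.

2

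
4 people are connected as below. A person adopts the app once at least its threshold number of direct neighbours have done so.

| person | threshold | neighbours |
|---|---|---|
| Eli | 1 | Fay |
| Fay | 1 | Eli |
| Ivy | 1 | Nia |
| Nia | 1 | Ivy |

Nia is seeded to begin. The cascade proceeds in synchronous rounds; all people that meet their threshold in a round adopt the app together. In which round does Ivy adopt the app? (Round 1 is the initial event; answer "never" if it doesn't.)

Round 1 — Nia adopts the app (initial).
Round 2 — checking thresholds:
  Ivy: 1 of 1 neighbours ≥ 1, adopts the app.
Round 3 — no new adoptions; cascade stops.

2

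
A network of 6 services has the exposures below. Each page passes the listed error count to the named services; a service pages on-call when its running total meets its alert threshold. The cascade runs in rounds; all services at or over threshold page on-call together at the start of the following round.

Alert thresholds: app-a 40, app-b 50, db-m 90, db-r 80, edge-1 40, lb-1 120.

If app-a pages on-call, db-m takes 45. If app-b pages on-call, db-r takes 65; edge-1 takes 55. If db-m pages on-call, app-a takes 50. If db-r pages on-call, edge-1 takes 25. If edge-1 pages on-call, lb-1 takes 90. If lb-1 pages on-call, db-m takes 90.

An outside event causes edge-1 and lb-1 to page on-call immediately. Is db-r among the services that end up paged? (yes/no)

Round 1 — edge-1, lb-1 page on-call (initial).
  db-m: +90 → 90 ≥ 90
Round 2 — db-m pages on-call.
  app-a: +50 → 50 ≥ 40
Round 3 — app-a pages on-call.
No further pages.

no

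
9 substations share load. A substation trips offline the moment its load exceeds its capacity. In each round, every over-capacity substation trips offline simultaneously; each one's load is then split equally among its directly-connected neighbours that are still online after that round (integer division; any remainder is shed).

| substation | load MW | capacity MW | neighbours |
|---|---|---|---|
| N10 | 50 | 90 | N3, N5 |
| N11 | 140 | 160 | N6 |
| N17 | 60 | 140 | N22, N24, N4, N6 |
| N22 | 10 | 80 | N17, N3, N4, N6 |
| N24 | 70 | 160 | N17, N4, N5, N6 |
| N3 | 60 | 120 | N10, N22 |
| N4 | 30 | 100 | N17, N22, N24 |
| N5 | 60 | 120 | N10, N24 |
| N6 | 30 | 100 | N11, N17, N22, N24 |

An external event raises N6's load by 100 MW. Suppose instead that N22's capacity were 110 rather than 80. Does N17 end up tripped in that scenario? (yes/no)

With N22's capacity at 110:
Round 1 — N6 at 130 > 100. N6 trips offline.
  N6 sheds 130 MW to N11, N17, N22, N24: 32 each (2 lost).
    N11: 140+32 = 172 > 160
    N17: 60+32 = 92 ≤ 140
    N22: 10+32 = 42 ≤ 110
    N24: 70+32 = 102 ≤ 160
Round 2 — N11 trips offline.
  N11 sheds 172 MW: no online neighbours, lost.
No further trips.

no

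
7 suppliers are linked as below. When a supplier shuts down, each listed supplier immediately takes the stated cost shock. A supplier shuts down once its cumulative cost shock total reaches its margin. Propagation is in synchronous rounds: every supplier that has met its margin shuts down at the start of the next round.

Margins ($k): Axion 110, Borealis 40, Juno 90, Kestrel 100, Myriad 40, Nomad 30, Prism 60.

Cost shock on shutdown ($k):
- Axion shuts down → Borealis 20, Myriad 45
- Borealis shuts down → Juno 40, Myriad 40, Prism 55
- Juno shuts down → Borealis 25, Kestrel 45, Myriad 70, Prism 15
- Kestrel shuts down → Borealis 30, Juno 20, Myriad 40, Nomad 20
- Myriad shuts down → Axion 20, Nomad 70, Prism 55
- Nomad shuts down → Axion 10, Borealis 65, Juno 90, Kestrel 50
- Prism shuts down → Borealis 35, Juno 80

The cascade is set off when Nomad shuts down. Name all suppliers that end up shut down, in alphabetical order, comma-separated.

Round 1 — Nomad shuts down (initial).
  Axion: +10 → 10 < 110
  Borealis: +65 → 65 ≥ 40
  Juno: +90 → 90 ≥ 90
  Kestrel: +50 → 50 < 100
Round 2 — Borealis, Juno shut down.
  Kestrel: +45 → 95 < 100
  Myriad: +40+70 → 110 ≥ 40
  Prism: +55+15 → 70 ≥ 60
Round 3 — Myriad, Prism shut down.
  Axion: +20 → 30 < 110
No further shutdowns.

Borealis, Juno, Myriad, Nomad, Prism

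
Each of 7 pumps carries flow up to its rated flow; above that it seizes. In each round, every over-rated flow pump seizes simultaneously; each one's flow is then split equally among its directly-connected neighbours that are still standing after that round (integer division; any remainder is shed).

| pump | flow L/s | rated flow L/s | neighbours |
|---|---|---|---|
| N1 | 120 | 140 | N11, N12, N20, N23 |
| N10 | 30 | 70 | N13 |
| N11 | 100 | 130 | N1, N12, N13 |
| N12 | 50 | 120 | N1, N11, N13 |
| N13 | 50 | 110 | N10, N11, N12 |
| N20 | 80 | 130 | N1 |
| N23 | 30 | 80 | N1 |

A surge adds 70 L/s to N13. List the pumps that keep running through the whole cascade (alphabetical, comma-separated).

Round 1 — N13 at 120 > 110. N13 seizes.
  N13 sheds 120 L/s to N10, N11, N12: 40 each.
    N10: 30+40 = 70 ≤ 70
    N11: 100+40 = 140 > 130
    N12: 50+40 = 90 ≤ 120
Round 2 — N11 seizes.
  N11 sheds 140 L/s to N1, N12: 70 each.
    N1: 120+70 = 190 > 140
    N12: 90+70 = 160 > 120
Round 3 — N1, N12 seize.
  N1 sheds 190 L/s to N20, N23: 95 each.
    N20: 80+95 = 175 > 130
    N23: 30+95 = 125 > 80
  N12 sheds 160 L/s: no online neighbours, lost.
Round 4 — N20, N23 seize.
  N20 sheds 175 L/s: no online neighbours, lost.
  N23 sheds 125 L/s: no online neighbours, lost.
No further seizures.

N10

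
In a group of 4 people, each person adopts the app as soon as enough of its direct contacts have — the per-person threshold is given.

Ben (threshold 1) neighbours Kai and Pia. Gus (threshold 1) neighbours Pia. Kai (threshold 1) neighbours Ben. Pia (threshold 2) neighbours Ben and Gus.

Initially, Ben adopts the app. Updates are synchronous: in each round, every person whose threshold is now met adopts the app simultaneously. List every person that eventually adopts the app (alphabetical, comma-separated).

Ben, Kai

Round 1 — Ben adopts the app (initial).
Round 2 — checking thresholds:
  Kai: 1 of 1 neighbours ≥ 1, adopts the app.
  Pia: 1 of 2 neighbours < 2, holds.
Round 3 — no new adoptions; cascade stops.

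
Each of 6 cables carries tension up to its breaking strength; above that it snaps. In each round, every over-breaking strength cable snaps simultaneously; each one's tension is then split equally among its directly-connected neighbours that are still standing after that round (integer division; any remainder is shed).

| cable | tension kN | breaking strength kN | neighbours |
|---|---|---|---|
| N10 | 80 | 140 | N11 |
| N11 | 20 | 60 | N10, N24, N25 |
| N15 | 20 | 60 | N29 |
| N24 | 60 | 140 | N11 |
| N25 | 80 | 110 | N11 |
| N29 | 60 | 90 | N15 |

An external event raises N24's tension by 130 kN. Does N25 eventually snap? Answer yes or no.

yes

Round 1 — N24 at 190 > 140. N24 snaps.
  N24 sheds 190 kN to N11: 190 each.
    N11: 20+190 = 210 > 60
Round 2 — N11 snaps.
  N11 sheds 210 kN to N10, N25: 105 each.
    N10: 80+105 = 185 > 140
    N25: 80+105 = 185 > 110
Round 3 — N10, N25 snap.
  N10 sheds 185 kN: no online neighbours, lost.
  N25 sheds 185 kN: no online neighbours, lost.
No further breaks.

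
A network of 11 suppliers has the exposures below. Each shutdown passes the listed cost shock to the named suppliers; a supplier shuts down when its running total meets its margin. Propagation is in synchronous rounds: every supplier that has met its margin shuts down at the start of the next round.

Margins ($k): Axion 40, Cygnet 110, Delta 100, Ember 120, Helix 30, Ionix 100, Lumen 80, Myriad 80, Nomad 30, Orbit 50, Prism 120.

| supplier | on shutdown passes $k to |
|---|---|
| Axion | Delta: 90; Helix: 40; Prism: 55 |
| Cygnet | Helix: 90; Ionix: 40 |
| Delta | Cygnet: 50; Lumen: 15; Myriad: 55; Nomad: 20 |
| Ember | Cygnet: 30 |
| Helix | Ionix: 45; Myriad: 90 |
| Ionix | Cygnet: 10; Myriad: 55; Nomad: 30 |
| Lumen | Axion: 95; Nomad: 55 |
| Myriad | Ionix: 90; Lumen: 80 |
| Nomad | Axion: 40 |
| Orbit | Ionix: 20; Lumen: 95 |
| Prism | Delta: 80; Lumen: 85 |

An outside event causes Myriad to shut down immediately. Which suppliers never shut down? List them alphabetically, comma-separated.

Round 1 — Myriad shuts down (initial).
  Ionix: +90 → 90 < 100
  Lumen: +80 → 80 ≥ 80
Round 2 — Lumen shuts down.
  Axion: +95 → 95 ≥ 40
  Nomad: +55 → 55 ≥ 30
Round 3 — Axion, Nomad shut down.
  Delta: +90 → 90 < 100
  Helix: +40 → 40 ≥ 30
  Prism: +55 → 55 < 120
Round 4 — Helix shuts down.
  Ionix: +45 → 135 ≥ 100
Round 5 — Ionix shuts down.
  Cygnet: +10 → 10 < 110
No further shutdowns.

Cygnet, Delta, Ember, Orbit, Prism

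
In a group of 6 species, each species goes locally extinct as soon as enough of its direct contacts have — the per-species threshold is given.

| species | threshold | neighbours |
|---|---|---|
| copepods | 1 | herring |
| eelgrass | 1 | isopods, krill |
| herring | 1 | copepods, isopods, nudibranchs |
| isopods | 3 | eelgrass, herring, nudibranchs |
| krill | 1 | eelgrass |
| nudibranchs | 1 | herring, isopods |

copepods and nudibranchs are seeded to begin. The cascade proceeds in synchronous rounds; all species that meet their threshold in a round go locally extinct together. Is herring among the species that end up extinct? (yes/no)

yes

Round 1 — copepods, nudibranchs go locally extinct (initial).
Round 2 — checking thresholds:
  herring: 2 of 3 neighbours ≥ 1, goes locally extinct.
  isopods: 1 of 3 neighbours < 3, below threshold.
Round 3 — no new extinctions; cascade stops.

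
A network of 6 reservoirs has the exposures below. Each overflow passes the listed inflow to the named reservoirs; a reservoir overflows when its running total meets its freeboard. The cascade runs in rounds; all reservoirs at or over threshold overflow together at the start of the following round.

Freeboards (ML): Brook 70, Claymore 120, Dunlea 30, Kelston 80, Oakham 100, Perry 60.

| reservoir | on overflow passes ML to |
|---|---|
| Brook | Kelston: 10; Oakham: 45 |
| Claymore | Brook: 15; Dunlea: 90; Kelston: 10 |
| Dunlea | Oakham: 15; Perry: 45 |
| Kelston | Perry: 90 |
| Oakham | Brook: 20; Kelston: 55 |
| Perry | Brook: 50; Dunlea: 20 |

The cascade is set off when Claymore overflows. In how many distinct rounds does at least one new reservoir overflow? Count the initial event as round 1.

2

Round 1 — Claymore overflows (initial).
  Brook: +15 → 15 < 70
  Dunlea: +90 → 90 ≥ 30
  Kelston: +10 → 10 < 80
Round 2 — Dunlea overflows.
  Oakham: +15 → 15 < 100
  Perry: +45 → 45 < 60
No further overflows.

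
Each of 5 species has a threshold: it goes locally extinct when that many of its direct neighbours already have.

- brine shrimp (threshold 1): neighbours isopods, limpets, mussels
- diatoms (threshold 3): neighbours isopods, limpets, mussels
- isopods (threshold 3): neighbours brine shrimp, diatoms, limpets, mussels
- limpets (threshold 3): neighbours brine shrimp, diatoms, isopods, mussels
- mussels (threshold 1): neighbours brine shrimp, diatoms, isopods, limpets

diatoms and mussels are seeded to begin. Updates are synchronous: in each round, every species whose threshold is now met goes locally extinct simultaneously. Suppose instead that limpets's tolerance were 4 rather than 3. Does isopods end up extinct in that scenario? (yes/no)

With limpets's tolerance at 4:
Round 1 — diatoms, mussels go locally extinct (initial).
Round 2 — checking thresholds:
  brine shrimp: 1 of 3 neighbours ≥ 1, goes locally extinct.
  isopods: 2 of 4 neighbours < 3, below threshold.
  limpets: 2 of 4 neighbours < 4, below threshold.
Round 3 — checking thresholds:
  isopods: 3 of 4 neighbours ≥ 3, goes locally extinct.
  limpets: 3 of 4 neighbours < 4, below threshold.
Round 4 — checking thresholds:
  limpets: 4 of 4 neighbours ≥ 4, goes locally extinct.
Round 5 — no new extinctions; cascade stops.

yes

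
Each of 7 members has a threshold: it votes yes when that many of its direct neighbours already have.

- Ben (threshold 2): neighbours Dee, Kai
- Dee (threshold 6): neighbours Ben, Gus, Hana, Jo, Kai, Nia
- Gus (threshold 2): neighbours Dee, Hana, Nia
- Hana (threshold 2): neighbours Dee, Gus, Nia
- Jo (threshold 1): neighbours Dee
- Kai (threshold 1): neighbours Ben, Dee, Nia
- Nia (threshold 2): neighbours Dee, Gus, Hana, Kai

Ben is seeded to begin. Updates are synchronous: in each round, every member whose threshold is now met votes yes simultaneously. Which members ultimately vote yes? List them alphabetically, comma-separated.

Round 1 — Ben votes yes (initial).
Round 2 — checking thresholds:
  Dee: 1 of 6 neighbours < 6, not yet.
  Kai: 1 of 3 neighbours ≥ 1, votes yes.
Round 3 — no new yes votes; cascade stops.

Ben, Kai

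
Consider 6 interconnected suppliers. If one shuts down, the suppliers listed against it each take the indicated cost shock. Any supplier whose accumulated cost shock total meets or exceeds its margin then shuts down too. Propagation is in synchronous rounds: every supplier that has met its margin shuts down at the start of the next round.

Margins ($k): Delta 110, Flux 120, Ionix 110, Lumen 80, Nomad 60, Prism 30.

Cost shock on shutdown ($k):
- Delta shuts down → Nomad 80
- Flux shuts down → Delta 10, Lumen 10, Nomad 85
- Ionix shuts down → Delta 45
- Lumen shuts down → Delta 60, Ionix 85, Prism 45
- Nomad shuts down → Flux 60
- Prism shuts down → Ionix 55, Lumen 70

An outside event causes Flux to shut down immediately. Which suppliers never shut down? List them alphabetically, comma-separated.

Delta, Ionix, Lumen, Prism

Round 1 — Flux shuts down (initial).
  Delta: +10 → 10 < 110
  Lumen: +10 → 10 < 80
  Nomad: +85 → 85 ≥ 60
Round 2 — Nomad shuts down.
No further shutdowns.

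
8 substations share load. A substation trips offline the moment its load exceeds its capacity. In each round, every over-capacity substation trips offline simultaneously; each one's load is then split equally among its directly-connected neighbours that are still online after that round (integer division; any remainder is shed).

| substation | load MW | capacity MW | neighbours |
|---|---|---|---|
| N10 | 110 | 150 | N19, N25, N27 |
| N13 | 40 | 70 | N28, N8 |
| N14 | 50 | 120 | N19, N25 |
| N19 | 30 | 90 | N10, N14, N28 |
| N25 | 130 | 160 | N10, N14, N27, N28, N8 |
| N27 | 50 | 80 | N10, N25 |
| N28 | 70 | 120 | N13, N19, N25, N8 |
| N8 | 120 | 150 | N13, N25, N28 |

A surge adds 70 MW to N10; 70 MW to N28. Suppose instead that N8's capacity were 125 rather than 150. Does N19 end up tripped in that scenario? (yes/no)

yes

With N8's capacity at 125:
Round 1 — N10 at 180 > 150; N28 at 140 > 120. N10, N28 trip offline.
  N10 sheds 180 MW to N19, N25, N27: 60 each.
    N19: 30+60 = 90 ≤ 90
    N25: 130+60 = 190 > 160
    N27: 50+60 = 110 > 80
  N28 sheds 140 MW to N13, N19, N25, N8: 35 each.
    N13: 40+35 = 75 > 70
    N19: 90+35 = 125 > 90
    N25: 190+35 = 225 > 160
    N8: 120+35 = 155 > 125
Round 2 — N13, N19, N25, N27, N8 trip offline.
  N13 sheds 75 MW: no online neighbours, lost.
  N19 sheds 125 MW to N14: 125 each.
    N14: 50+125 = 175 > 120
  N25 sheds 225 MW to N14: 225 each.
    N14: 175+225 = 400 > 120
  N27 sheds 110 MW: no online neighbours, lost.
  N8 sheds 155 MW: no online neighbours, lost.
Round 3 — N14 trips offline.
  N14 sheds 400 MW: no online neighbours, lost.
No further trips.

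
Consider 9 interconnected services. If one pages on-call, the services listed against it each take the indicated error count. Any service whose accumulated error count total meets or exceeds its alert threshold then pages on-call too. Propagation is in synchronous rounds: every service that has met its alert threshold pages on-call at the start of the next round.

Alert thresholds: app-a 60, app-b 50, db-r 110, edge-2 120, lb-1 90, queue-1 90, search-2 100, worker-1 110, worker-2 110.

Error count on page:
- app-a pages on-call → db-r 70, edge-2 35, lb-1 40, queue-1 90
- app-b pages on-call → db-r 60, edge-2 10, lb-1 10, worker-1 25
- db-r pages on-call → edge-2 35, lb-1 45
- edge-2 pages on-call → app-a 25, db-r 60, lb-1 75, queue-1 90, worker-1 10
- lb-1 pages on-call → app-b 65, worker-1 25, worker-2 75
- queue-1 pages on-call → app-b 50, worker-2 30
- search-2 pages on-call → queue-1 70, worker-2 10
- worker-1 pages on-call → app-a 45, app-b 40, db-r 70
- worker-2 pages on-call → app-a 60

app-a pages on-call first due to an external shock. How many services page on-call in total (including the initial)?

5

Round 1 — app-a pages on-call (initial).
  db-r: +70 → 70 < 110
  edge-2: +35 → 35 < 120
  lb-1: +40 → 40 < 90
  queue-1: +90 → 90 ≥ 90
Round 2 — queue-1 pages on-call.
  app-b: +50 → 50 ≥ 50
  worker-2: +30 → 30 < 110
Round 3 — app-b pages on-call.
  db-r: +60 → 130 ≥ 110
  edge-2: +10 → 45 < 120
  lb-1: +10 → 50 < 90
  worker-1: +25 → 25 < 110
Round 4 — db-r pages on-call.
  edge-2: +35 → 80 < 120
  lb-1: +45 → 95 ≥ 90
Round 5 — lb-1 pages on-call.
  worker-1: +25 → 50 < 110
  worker-2: +75 → 105 < 110
No further pages.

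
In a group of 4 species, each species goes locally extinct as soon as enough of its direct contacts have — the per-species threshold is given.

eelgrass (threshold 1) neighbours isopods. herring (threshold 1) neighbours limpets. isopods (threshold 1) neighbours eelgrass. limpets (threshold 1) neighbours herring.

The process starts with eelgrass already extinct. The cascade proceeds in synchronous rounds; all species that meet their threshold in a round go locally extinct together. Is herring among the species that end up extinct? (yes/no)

Round 1 — eelgrass goes locally extinct (initial).
Round 2 — checking thresholds:
  isopods: 1 of 1 neighbours ≥ 1, goes locally extinct.
Round 3 — no new extinctions; cascade stops.

no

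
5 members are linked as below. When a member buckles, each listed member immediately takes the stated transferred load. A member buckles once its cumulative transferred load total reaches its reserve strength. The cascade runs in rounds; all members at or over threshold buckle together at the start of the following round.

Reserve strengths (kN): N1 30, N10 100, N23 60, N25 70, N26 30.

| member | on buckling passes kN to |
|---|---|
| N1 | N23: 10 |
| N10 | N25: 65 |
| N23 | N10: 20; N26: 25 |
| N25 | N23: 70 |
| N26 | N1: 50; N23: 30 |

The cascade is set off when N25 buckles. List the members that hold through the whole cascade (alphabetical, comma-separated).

N1, N10, N26

Round 1 — N25 buckles (initial).
  N23: +70 → 70 ≥ 60
Round 2 — N23 buckles.
  N10: +20 → 20 < 100
  N26: +25 → 25 < 30
No further bucklings.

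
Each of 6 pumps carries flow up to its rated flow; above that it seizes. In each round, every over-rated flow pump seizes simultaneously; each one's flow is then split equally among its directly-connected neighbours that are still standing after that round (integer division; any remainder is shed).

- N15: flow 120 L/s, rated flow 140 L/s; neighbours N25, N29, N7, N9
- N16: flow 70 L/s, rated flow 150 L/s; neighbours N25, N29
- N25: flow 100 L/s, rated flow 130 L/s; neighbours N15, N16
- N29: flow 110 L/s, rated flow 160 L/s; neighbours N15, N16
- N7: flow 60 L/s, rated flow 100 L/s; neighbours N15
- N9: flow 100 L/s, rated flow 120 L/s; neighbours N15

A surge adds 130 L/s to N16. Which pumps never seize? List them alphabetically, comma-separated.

Round 1 — N16 at 200 > 150. N16 seizes.
  N16 sheds 200 L/s to N25, N29: 100 each.
    N25: 100+100 = 200 > 130
    N29: 110+100 = 210 > 160
Round 2 — N25, N29 seize.
  N25 sheds 200 L/s to N15: 200 each.
    N15: 120+200 = 320 > 140
  N29 sheds 210 L/s to N15: 210 each.
    N15: 320+210 = 530 > 140
Round 3 — N15 seizes.
  N15 sheds 530 L/s to N7, N9: 265 each.
    N7: 60+265 = 325 > 100
    N9: 100+265 = 365 > 120
Round 4 — N7, N9 seize.
  N7 sheds 325 L/s: no online neighbours, lost.
  N9 sheds 365 L/s: no online neighbours, lost.
No further seizures.

none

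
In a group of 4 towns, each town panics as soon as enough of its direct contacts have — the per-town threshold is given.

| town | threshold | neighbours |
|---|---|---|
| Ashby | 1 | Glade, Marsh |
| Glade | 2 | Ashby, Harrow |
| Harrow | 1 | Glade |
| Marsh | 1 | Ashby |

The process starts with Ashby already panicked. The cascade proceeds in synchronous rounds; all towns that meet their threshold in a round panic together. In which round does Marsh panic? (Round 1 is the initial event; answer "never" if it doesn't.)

2

Round 1 — Ashby panics (initial).
Round 2 — checking thresholds:
  Glade: 1 of 2 neighbours < 2, holds.
  Marsh: 1 of 1 neighbours ≥ 1, panics.
Round 3 — no new panics; cascade stops.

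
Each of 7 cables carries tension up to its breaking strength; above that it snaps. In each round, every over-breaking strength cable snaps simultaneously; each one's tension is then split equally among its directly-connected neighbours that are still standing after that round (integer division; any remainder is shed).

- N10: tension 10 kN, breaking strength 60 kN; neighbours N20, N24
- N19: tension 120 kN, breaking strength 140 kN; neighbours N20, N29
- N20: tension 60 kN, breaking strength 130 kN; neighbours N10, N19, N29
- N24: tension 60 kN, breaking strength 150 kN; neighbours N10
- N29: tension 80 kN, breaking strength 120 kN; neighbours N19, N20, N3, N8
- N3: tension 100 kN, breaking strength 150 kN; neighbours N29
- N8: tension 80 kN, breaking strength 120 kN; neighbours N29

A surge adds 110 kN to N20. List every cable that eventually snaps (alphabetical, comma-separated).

Round 1 — N20 at 170 > 130. N20 snaps.
  N20 sheds 170 kN to N10, N19, N29: 56 each (2 lost).
    N10: 10+56 = 66 > 60
    N19: 120+56 = 176 > 140
    N29: 80+56 = 136 > 120
Round 2 — N10, N19, N29 snap.
  N10 sheds 66 kN to N24: 66 each.
    N24: 60+66 = 126 ≤ 150
  N19 sheds 176 kN: no online neighbours, lost.
  N29 sheds 136 kN to N3, N8: 68 each.
    N3: 100+68 = 168 > 150
    N8: 80+68 = 148 > 120
Round 3 — N3, N8 snap.
  N3 sheds 168 kN: no online neighbours, lost.
  N8 sheds 148 kN: no online neighbours, lost.
No further breaks.

N10, N19, N20, N29, N3, N8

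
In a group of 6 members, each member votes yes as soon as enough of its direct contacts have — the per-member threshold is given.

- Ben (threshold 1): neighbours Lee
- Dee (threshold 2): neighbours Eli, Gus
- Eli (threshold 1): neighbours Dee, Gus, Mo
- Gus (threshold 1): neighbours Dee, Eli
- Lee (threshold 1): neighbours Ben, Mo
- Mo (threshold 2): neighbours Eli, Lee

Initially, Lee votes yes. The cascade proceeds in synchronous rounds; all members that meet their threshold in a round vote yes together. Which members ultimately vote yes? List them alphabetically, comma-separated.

Ben, Lee

Round 1 — Lee votes yes (initial).
Round 2 — checking thresholds:
  Ben: 1 of 1 neighbours ≥ 1, votes yes.
  Mo: 1 of 2 neighbours < 2, holds.
Round 3 — no new yes votes; cascade stops.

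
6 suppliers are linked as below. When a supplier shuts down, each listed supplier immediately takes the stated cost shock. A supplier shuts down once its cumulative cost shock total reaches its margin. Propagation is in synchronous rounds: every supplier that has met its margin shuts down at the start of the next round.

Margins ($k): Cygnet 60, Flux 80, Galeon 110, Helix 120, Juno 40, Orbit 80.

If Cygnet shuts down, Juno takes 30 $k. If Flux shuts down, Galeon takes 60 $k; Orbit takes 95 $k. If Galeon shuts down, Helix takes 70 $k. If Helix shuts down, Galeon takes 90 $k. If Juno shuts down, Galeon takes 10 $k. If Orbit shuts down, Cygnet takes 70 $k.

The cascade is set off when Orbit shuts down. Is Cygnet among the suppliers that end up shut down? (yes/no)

Round 1 — Orbit shuts down (initial).
  Cygnet: +70 → 70 ≥ 60
Round 2 — Cygnet shuts down.
  Juno: +30 → 30 < 40
No further shutdowns.

yes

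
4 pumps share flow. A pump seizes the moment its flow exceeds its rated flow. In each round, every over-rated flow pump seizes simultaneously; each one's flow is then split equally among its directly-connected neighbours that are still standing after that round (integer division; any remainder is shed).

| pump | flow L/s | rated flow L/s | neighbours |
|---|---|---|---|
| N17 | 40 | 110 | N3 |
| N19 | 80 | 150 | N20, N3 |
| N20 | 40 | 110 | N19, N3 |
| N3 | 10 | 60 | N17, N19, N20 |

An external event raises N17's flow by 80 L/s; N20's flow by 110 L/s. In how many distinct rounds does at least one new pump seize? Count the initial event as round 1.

Round 1 — N17 at 120 > 110; N20 at 150 > 110. N17, N20 seize.
  N17 sheds 120 L/s to N3: 120 each.
    N3: 10+120 = 130 > 60
  N20 sheds 150 L/s to N19, N3: 75 each.
    N19: 80+75 = 155 > 150
    N3: 130+75 = 205 > 60
Round 2 — N19, N3 seize.
  N19 sheds 155 L/s: no online neighbours, lost.
  N3 sheds 205 L/s: no online neighbours, lost.
No further seizures.

2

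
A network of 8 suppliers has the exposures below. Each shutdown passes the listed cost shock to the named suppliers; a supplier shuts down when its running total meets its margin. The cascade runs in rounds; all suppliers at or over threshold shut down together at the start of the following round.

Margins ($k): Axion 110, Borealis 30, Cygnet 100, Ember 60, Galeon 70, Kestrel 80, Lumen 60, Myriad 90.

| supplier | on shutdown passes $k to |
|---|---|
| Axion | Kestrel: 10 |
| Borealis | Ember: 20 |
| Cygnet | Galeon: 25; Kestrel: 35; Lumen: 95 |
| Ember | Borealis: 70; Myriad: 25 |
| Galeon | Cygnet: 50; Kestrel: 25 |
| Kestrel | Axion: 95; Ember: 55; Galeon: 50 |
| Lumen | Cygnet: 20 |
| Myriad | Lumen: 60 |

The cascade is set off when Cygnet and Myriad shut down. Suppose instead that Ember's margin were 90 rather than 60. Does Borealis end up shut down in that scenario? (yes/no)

With Ember's margin at 90:
Round 1 — Cygnet, Myriad shut down (initial).
  Galeon: +25 → 25 < 70
  Kestrel: +35 → 35 < 80
  Lumen: +95+60 → 155 ≥ 60
Round 2 — Lumen shuts down.
No further shutdowns.

no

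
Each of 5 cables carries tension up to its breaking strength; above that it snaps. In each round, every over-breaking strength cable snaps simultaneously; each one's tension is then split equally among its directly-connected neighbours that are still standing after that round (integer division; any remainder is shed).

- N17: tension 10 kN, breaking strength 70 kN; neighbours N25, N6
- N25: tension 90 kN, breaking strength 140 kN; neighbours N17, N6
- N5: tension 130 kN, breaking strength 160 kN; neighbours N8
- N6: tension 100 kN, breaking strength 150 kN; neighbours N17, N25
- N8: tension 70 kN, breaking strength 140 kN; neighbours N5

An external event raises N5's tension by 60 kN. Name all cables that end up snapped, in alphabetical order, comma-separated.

Round 1 — N5 at 190 > 160. N5 snaps.
  N5 sheds 190 kN to N8: 190 each.
    N8: 70+190 = 260 > 140
Round 2 — N8 snaps.
  N8 sheds 260 kN: no online neighbours, lost.
No further breaks.

N5, N8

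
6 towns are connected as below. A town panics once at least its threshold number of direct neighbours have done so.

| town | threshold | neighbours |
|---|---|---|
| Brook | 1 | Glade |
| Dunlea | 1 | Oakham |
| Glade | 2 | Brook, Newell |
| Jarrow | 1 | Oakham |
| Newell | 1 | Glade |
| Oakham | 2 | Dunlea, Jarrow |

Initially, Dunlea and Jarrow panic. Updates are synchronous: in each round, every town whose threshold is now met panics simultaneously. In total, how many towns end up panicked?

Round 1 — Dunlea, Jarrow panic (initial).
Round 2 — checking thresholds:
  Oakham: 2 of 2 neighbours ≥ 2, panics.
Round 3 — no new panics; cascade stops.

3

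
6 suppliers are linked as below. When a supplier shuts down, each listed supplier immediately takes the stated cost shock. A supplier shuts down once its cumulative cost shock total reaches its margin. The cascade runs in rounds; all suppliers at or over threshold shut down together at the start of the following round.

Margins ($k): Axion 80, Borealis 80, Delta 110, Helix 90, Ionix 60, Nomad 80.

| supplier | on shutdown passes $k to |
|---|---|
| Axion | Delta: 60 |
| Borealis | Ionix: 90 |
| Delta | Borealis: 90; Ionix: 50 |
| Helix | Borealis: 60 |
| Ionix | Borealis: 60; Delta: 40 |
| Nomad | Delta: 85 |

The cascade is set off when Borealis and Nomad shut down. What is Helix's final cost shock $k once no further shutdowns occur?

Round 1 — Borealis, Nomad shut down (initial).
  Delta: +85 → 85 < 110
  Ionix: +90 → 90 ≥ 60
Round 2 — Ionix shuts down.
  Delta: +40 → 125 ≥ 110
Round 3 — Delta shuts down.
No further shutdowns.

0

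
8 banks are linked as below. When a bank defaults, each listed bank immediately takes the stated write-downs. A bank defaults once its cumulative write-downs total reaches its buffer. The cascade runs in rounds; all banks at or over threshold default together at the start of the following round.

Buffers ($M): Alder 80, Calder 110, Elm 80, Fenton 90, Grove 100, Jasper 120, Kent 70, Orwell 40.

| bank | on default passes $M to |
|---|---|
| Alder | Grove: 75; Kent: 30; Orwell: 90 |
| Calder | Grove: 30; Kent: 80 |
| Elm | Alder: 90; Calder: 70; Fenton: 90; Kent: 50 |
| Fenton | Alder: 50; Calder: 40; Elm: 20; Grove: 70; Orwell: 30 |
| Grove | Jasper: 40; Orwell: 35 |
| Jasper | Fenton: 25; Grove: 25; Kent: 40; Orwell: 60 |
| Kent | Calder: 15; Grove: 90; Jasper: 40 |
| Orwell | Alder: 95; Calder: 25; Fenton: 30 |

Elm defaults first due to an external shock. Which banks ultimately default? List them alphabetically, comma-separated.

Alder, Calder, Elm, Fenton, Grove, Kent, Orwell

Round 1 — Elm defaults (initial).
  Alder: +90 → 90 ≥ 80
  Calder: +70 → 70 < 110
  Fenton: +90 → 90 ≥ 90
  Kent: +50 → 50 < 70
Round 2 — Alder, Fenton default.
  Calder: +40 → 110 ≥ 110
  Grove: +75+70 → 145 ≥ 100
  Kent: +30 → 80 ≥ 70
  Orwell: +90+30 → 120 ≥ 40
Round 3 — Calder, Grove, Kent, Orwell default.
  Jasper: +40+40 → 80 < 120
No further defaults.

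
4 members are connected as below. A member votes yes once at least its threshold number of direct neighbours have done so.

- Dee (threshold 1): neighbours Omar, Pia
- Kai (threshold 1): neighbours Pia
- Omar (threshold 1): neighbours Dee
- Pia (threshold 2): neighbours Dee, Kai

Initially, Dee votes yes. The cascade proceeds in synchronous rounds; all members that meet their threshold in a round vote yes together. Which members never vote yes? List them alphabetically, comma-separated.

Kai, Pia

Round 1 — Dee votes yes (initial).
Round 2 — checking thresholds:
  Omar: 1 of 1 neighbours ≥ 1, votes yes.
  Pia: 1 of 2 neighbours < 2, holds.
Round 3 — no new yes votes; cascade stops.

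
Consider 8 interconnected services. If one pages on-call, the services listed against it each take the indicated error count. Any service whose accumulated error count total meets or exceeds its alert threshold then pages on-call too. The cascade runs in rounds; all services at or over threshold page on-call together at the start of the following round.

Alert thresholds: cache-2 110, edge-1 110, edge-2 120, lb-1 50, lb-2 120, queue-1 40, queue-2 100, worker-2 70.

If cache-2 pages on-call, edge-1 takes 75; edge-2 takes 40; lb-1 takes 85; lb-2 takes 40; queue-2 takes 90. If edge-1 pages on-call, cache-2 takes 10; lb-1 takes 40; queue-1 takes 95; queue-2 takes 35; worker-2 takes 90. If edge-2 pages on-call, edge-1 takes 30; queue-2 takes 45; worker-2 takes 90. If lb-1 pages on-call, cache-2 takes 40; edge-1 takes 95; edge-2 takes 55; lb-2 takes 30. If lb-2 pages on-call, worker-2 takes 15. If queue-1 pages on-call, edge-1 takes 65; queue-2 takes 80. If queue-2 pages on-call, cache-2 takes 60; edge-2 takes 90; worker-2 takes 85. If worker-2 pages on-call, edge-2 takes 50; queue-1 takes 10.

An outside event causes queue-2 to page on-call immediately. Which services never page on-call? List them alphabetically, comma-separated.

cache-2, edge-1, lb-1, lb-2, queue-1

Round 1 — queue-2 pages on-call (initial).
  cache-2: +60 → 60 < 110
  edge-2: +90 → 90 < 120
  worker-2: +85 → 85 ≥ 70
Round 2 — worker-2 pages on-call.
  edge-2: +50 → 140 ≥ 120
  queue-1: +10 → 10 < 40
Round 3 — edge-2 pages on-call.
  edge-1: +30 → 30 < 110
No further pages.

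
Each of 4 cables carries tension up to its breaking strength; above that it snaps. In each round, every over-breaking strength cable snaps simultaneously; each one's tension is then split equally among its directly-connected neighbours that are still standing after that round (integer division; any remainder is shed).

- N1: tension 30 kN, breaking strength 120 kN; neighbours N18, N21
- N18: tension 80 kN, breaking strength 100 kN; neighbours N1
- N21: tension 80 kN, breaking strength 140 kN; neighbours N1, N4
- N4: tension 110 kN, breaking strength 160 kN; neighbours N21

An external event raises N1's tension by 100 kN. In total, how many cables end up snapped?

Round 1 — N1 at 130 > 120. N1 snaps.
  N1 sheds 130 kN to N18, N21: 65 each.
    N18: 80+65 = 145 > 100
    N21: 80+65 = 145 > 140
Round 2 — N18, N21 snap.
  N18 sheds 145 kN: no online neighbours, lost.
  N21 sheds 145 kN to N4: 145 each.
    N4: 110+145 = 255 > 160
Round 3 — N4 snaps.
  N4 sheds 255 kN: no online neighbours, lost.
No further breaks.

4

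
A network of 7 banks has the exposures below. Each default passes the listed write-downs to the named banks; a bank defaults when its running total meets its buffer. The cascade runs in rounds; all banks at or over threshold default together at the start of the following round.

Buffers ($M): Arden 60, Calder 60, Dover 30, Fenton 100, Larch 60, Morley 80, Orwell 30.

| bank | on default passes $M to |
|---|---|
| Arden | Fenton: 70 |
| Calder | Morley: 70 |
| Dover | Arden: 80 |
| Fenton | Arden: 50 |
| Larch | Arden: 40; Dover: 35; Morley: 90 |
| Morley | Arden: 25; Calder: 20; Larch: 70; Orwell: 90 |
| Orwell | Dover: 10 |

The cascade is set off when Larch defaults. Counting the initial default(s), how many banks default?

Round 1 — Larch defaults (initial).
  Arden: +40 → 40 < 60
  Dover: +35 → 35 ≥ 30
  Morley: +90 → 90 ≥ 80
Round 2 — Dover, Morley default.
  Arden: +80+25 → 145 ≥ 60
  Calder: +20 → 20 < 60
  Orwell: +90 → 90 ≥ 30
Round 3 — Arden, Orwell default.
  Fenton: +70 → 70 < 100
No further defaults.

5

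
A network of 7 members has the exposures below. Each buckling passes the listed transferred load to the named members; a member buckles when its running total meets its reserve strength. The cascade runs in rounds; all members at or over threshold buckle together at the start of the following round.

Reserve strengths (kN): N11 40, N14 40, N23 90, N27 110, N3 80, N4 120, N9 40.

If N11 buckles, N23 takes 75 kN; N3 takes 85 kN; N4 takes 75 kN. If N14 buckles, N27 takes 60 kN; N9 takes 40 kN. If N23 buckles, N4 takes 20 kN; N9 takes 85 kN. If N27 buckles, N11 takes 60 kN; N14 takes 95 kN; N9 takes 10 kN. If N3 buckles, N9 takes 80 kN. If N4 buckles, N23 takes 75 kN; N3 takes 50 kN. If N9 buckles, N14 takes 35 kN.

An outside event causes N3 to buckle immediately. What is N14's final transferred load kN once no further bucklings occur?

35

Round 1 — N3 buckles (initial).
  N9: +80 → 80 ≥ 40
Round 2 — N9 buckles.
  N14: +35 → 35 < 40
No further bucklings.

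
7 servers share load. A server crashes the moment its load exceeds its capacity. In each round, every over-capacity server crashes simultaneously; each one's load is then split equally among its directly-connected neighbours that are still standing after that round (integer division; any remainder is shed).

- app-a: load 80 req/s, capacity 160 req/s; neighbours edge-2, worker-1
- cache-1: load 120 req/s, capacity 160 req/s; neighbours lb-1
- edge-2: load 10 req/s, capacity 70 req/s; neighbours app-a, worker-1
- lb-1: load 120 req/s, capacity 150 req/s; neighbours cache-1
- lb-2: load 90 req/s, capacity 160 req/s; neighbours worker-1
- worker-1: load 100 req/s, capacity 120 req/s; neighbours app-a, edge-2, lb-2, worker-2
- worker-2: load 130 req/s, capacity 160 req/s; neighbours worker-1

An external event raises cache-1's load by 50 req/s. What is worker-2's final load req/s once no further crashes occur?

130

Round 1 — cache-1 at 170 > 160. cache-1 crashes.
  cache-1 sheds 170 req/s to lb-1: 170 each.
    lb-1: 120+170 = 290 > 150
Round 2 — lb-1 crashes.
  lb-1 sheds 290 req/s: no online neighbours, lost.
No further crashes.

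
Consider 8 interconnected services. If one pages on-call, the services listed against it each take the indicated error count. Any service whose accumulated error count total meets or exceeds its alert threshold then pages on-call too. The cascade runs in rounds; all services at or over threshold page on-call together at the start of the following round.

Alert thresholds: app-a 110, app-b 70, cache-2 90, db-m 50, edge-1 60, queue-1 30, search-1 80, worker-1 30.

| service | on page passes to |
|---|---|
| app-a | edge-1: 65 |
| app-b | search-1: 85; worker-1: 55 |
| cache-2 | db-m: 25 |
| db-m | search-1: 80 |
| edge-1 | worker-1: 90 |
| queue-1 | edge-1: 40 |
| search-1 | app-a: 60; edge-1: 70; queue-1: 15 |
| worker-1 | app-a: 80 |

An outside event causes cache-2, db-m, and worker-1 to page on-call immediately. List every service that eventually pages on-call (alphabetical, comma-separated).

app-a, cache-2, db-m, edge-1, search-1, worker-1

Round 1 — cache-2, db-m, worker-1 page on-call (initial).
  app-a: +80 → 80 < 110
  search-1: +80 → 80 ≥ 80
Round 2 — search-1 pages on-call.
  app-a: +60 → 140 ≥ 110
  edge-1: +70 → 70 ≥ 60
  queue-1: +15 → 15 < 30
Round 3 — app-a, edge-1 page on-call.
No further pages.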